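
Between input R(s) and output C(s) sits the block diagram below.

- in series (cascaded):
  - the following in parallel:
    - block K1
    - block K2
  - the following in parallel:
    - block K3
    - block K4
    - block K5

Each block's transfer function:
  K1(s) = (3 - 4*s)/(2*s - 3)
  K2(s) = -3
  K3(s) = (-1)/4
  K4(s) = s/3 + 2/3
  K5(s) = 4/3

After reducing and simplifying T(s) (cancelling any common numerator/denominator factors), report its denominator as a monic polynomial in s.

Step 1: reduce the parallel group K1, K2, giving (12 - 10*s)/(2*s - 3)
Step 2: add K3, K4, K5 (parallel), giving s/3 + 7/4
Step 3: cascade (K1+K2), (K3+K4+K5), giving (-20*s^2 - 81*s + 126)/(12*s - 18)
No further cancellation is possible in the step-3 result, so that is T(s). Its denominator becomes monic after dividing by the leading coefficient 12.

Hence the answer: s - 3/2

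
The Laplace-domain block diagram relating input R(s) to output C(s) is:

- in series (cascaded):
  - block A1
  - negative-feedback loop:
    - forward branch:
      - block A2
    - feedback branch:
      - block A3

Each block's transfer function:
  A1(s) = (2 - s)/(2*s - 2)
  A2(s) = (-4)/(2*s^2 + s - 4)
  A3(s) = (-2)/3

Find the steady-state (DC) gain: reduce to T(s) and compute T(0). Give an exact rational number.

Step 1: close the feedback loop around A2, A3 -> (-12)/(6*s^2 + 3*s - 4)
Step 2: multiply A1, [A2/(1+A2*A3)] (series) -> (6*s - 12)/(6*s^3 - 3*s^2 - 7*s + 4)
Step 2 gives the overall T(s). Then T(0) = -12/4 = -3.

Therefore the answer is -3.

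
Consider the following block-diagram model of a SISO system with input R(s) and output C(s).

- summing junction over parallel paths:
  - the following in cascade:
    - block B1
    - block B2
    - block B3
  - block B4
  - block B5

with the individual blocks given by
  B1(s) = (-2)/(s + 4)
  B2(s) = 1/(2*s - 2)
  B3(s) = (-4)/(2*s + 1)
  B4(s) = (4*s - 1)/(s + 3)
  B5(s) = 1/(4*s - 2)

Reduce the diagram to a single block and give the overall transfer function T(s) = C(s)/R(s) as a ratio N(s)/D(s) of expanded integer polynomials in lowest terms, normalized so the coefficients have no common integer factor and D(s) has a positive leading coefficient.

Answer: (32*s^5 + 90*s^4 - 147*s^3 + 42*s^2 + 59*s - 44)/(8*s^5 + 48*s^4 + 38*s^3 - 108*s^2 - 10*s + 24)

Working:
Step 1: cascade B1, B2, B3 -> 4/(2*s^3 + 7*s^2 - 5*s - 4)
Step 2: add (B1*B2*B3), B4, B5 (parallel); the result is T(s) itself (integer coefficients, no common factor, positive leading denominator coefficient)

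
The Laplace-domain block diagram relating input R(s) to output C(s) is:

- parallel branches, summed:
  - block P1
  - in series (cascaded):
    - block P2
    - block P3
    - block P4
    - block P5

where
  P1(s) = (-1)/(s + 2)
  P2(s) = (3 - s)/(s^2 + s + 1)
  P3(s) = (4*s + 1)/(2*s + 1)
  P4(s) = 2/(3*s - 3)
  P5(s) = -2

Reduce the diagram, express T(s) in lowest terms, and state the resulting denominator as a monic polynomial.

The answer is s^5 + 5*s^4/2 + s^3 - s^2 - 5*s/2 - 1.

Reasoning:
Step 1. cascade P2, P3, P4, P5; result (16*s^2 - 44*s - 12)/(6*s^4 + 3*s^3 - 6*s - 3)
Step 2. combine P1, (P2*P3*P4*P5) in parallel; result (-6*s^4 + 13*s^3 - 12*s^2 - 94*s - 21)/(6*s^5 + 15*s^4 + 6*s^3 - 6*s^2 - 15*s - 6)
No further cancellation is possible in the step-2 result, so that is T(s). Its denominator becomes monic after dividing by the leading coefficient 6.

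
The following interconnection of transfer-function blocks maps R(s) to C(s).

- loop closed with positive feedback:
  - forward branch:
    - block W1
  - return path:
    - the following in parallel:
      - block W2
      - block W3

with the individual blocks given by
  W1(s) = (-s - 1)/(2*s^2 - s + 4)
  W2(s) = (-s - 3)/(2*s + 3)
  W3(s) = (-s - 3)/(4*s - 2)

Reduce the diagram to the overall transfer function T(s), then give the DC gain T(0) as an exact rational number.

1. sum the parallel branches W2, W3 = (-6*s^2 - 19*s - 3)/(8*s^2 + 8*s - 6)
2. collapse the loop (W1 forward, (W2+W3) return) = (-8*s^3 - 16*s^2 - 2*s + 6)/(16*s^4 + 2*s^3 - 13*s^2 + 16*s - 27)
Step 2 gives the overall T(s). Then T(0) = 6/(-27) = -2/9.

Answer: -2/9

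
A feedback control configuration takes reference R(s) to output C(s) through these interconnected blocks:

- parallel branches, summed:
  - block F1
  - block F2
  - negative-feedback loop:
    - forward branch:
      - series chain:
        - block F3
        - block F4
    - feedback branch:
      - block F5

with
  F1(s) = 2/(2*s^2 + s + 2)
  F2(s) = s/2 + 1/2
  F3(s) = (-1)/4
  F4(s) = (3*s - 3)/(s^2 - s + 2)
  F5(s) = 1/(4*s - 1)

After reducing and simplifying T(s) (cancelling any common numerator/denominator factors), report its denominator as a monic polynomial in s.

Step 1: combine F3, F4 in series gives (3 - 3*s)/(4*s^2 - 4*s + 8)
Step 2: collapse the loop ((F3*F4) forward, F5 return) gives (-12*s^2 + 15*s - 3)/(16*s^3 - 20*s^2 + 33*s - 5)
Step 3: sum the parallel branches F1, F2, [(F3*F4)/(1+(F3*F4)*F5)] gives (32*s^6 + 8*s^5 + 6*s^4 + 161*s^3 - 66*s^2 + 237*s - 42)/(64*s^5 - 48*s^4 + 156*s^3 - 34*s^2 + 122*s - 20)
That last expression is T(s), already simplified. Scaling its denominator by 1/64 (the reciprocal of the leading coefficient) yields the monic denominator.

Hence the answer: s^5 - 3*s^4/4 + 39*s^3/16 - 17*s^2/32 + 61*s/32 - 5/16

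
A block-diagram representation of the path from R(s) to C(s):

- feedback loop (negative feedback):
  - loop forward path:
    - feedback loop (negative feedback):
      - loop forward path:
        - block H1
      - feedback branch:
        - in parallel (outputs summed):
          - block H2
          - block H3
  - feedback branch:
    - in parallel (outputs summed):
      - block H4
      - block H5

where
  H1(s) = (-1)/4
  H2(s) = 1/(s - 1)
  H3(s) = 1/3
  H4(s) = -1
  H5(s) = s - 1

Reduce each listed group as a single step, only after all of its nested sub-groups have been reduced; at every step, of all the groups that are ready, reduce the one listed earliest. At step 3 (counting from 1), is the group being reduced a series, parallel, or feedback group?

The answer is parallel.

Reasoning:
Step 1: sum the parallel branches H2, H3
Step 2: feedback reduction of H1, (H2+H3)
Step 3: add H4, H5 (parallel)
Step 4: feedback reduction of [H1/(1+H1*(H2+H3))], (H4+H5)
So the answer for step 3 is parallel.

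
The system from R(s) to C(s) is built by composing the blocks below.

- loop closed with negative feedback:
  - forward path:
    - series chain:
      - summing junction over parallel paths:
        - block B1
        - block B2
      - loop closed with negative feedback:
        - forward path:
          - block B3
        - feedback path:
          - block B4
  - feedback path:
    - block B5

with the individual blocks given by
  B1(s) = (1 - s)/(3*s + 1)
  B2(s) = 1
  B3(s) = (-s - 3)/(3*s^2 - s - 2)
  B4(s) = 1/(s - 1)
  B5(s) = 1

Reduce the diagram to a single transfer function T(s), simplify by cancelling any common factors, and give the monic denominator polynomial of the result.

Reducing step by step:

Step 1 - add B1, B2 (parallel), giving (2*s + 2)/(3*s + 1)
Step 2 - feedback reduction of B3, B4, giving (-s^2 - 2*s + 3)/(3*s^3 - 4*s^2 - 2*s - 1)
Step 3 - series reduction of (B1+B2), [B3/(1+B3*B4)], giving (-2*s^3 - 6*s^2 + 2*s + 6)/(9*s^4 - 9*s^3 - 10*s^2 - 5*s - 1)
Step 4 - feedback reduction of ((B1+B2)*[B3/(1+B3*B4)]), B5, giving (-2*s^3 - 6*s^2 + 2*s + 6)/(9*s^4 - 11*s^3 - 16*s^2 - 3*s + 5)
That last expression is T(s), already simplified. Scaling its denominator by 1/9 (the reciprocal of the leading coefficient) yields the monic denominator.

Answer: s^4 - 11*s^3/9 - 16*s^2/9 - s/3 + 5/9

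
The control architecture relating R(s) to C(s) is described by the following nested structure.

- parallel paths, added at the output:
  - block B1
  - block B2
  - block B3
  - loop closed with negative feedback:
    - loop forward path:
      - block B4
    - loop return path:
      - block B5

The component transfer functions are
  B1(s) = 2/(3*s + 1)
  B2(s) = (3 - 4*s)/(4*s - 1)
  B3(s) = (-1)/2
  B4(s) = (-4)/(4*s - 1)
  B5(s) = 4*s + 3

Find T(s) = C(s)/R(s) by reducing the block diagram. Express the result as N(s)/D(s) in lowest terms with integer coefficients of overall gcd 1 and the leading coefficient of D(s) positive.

(1) reduce the feedback loop with forward B4 and return B5 gives 4/(12*s + 13)
(2) add B1, B2, B3, [B4/(1+B4*B5)] (parallel), which is the overall transfer function T(s) = C(s)/R(s) in lowest terms

Therefore the answer is (-432*s^3 - 72*s^2 + 369*s + 31)/(288*s^3 + 336*s^2 + 2*s - 26).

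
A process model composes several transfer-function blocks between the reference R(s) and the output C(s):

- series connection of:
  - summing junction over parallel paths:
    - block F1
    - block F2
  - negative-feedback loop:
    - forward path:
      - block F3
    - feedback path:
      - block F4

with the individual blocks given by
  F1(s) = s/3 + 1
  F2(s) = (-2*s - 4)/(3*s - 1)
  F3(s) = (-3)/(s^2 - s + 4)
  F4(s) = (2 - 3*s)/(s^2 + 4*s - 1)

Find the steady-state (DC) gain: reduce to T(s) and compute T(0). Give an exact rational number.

Step 1 - reduce the parallel group F1, F2 gives (3*s^2 + 2*s - 15)/(9*s - 3)
Step 2 - collapse the loop (F3 forward, F4 return) gives (-3*s^2 - 12*s + 3)/(s^4 + 3*s^3 - s^2 + 26*s - 10)
Step 3 - cascade (F1+F2), [F3/(1+F3*F4)] gives (-3*s^4 - 14*s^3 + 10*s^2 + 62*s - 15)/(3*s^5 + 8*s^4 - 6*s^3 + 79*s^2 - 56*s + 10)
The step-3 result is T(s). Setting s = 0: T(0) = -15/10 = -3/2.

Therefore the answer is -3/2.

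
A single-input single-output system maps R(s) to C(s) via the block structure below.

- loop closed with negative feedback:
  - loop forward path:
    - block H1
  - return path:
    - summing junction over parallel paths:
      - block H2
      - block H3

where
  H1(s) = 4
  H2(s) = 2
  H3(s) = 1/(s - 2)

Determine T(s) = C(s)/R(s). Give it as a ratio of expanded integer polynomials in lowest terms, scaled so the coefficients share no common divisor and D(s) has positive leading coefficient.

Step 1. sum the parallel branches H2, H3; result (2*s - 3)/(s - 2)
Step 2. apply the feedback formula to H1, (H2+H3), which is the overall transfer function T(s) = C(s)/R(s) in lowest terms

Therefore the answer is (4*s - 8)/(9*s - 14).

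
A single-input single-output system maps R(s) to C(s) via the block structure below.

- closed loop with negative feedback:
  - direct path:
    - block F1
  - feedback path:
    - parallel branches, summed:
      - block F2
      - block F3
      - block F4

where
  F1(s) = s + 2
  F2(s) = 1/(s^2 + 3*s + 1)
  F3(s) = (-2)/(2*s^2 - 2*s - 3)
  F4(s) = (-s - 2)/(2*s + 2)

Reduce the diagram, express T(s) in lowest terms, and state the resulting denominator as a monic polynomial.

Reducing step by step:

Step 1 - combine F2, F3, F4 in parallel; result (-2*s^5 - 8*s^4 - s^3 + 9*s^2 - s - 4)/(4*s^5 + 12*s^4 - 6*s^3 - 36*s^2 - 28*s - 6)
Step 2 - apply the feedback formula to F1, (F2+F3+F4); result (-4*s^6 - 20*s^5 - 18*s^4 + 48*s^3 + 100*s^2 + 62*s + 12)/(2*s^6 + 8*s^5 + 5*s^4 - s^3 + 19*s^2 + 34*s + 14)
No further cancellation is possible in the step-2 result, so that is T(s). Its denominator becomes monic after dividing by the leading coefficient 2.

Answer: s^6 + 4*s^5 + 5*s^4/2 - s^3/2 + 19*s^2/2 + 17*s + 7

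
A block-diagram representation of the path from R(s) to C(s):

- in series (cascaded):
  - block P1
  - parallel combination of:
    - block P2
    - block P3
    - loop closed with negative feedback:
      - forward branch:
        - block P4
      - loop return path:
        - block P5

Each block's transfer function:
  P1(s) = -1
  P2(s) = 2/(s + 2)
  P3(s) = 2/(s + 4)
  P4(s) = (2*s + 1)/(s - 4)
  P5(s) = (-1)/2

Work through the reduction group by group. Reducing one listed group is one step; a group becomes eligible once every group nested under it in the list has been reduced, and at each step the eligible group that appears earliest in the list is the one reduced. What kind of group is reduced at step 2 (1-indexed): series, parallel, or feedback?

Reducing step by step:

1. feedback reduction of P4, P5
2. reduce the parallel group P2, P3, [P4/(1+P4*P5)]
3. reduce the series chain P1, (P2+P3+[P4/(1+P4*P5)])
Step 2 collapses a parallel group.

Answer: parallel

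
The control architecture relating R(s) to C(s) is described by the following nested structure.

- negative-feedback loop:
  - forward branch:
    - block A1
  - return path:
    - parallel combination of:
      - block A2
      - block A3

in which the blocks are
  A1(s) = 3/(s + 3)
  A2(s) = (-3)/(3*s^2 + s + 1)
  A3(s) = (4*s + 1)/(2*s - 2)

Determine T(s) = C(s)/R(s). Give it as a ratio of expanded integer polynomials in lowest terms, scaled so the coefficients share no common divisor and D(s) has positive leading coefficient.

Answer: (18*s^3 - 12*s^2 - 6)/(6*s^4 + 50*s^3 + 9*s^2 - 5*s + 15)

Working:
1. sum the parallel branches A2, A3 -> (12*s^3 + 7*s^2 - s + 7)/(6*s^3 - 4*s^2 - 2)
2. apply the feedback formula to A1, (A2+A3); the result is T(s) itself (integer coefficients, no common factor, positive leading denominator coefficient)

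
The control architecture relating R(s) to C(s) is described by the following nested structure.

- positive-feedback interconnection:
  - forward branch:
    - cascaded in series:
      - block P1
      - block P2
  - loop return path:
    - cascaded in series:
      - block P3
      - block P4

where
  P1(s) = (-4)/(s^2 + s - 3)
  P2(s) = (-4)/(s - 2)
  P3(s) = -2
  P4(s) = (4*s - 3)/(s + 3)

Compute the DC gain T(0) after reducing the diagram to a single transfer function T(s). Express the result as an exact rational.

Step 1 - multiply P1, P2 (series); result 16/(s^3 - s^2 - 5*s + 6)
Step 2 - series reduction of P3, P4; result (6 - 8*s)/(s + 3)
Step 3 - collapse the loop ((P1*P2) forward, (P3*P4) return); result (16*s + 48)/(s^4 + 2*s^3 - 8*s^2 + 119*s - 78)
Step 3 gives the overall T(s). Then T(0) = 48/(-78) = -8/13.

Therefore the answer is -8/13.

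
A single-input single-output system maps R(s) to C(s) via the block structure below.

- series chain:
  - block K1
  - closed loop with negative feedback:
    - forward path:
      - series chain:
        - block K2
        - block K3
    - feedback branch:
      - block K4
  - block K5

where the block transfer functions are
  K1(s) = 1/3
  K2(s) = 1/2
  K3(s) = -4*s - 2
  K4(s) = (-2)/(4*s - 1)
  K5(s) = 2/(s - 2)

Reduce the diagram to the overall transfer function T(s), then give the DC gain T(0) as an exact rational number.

Step 1. reduce the series chain K2, K3 gives -2*s - 1
Step 2. reduce the feedback loop with forward (K2*K3) and return K4 gives (-8*s^2 - 2*s + 1)/(8*s + 1)
Step 3. multiply K1, [(K2*K3)/(1+(K2*K3)*K4)], K5 (series) gives (-16*s^2 - 4*s + 2)/(24*s^2 - 45*s - 6)
DC gain: substitute s = 0 into T(s) from step 3: T(0) = 2/(-6) = -1/3.

Answer: -1/3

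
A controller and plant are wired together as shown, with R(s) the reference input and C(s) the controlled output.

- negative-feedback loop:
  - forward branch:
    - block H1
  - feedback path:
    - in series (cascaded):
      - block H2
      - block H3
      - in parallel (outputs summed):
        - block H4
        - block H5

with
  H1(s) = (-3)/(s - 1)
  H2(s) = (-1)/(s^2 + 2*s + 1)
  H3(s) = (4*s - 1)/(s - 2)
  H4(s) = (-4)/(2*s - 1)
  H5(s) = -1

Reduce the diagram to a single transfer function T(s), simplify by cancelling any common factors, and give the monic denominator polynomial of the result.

The answer is s^5 - 3*s^4/2 - 5*s^3/2 - 19*s^2/2 - 27*s/2 + 7/2.

Reasoning:
Step 1. sum the parallel branches H4, H5 gives (-2*s - 3)/(2*s - 1)
Step 2. cascade H2, H3, (H4+H5) gives (8*s^2 + 10*s - 3)/(2*s^4 - s^3 - 6*s^2 - s + 2)
Step 3. collapse the loop (H1 forward, (H2*H3*(H4+H5)) return) gives (-6*s^4 + 3*s^3 + 18*s^2 + 3*s - 6)/(2*s^5 - 3*s^4 - 5*s^3 - 19*s^2 - 27*s + 7)
No further cancellation is possible in the step-3 result, so that is T(s). Its denominator becomes monic after dividing by the leading coefficient 2.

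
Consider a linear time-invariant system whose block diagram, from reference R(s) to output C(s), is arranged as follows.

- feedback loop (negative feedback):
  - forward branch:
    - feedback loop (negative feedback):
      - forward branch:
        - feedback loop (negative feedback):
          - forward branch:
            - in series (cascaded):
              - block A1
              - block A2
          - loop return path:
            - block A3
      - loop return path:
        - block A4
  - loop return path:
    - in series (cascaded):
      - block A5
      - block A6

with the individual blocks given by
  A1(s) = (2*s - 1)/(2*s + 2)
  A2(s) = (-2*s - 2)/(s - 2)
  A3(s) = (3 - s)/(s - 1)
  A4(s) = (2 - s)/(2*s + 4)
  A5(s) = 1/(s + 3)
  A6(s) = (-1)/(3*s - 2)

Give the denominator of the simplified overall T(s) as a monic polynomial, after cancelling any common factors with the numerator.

Step 1. series reduction of A1, A2, giving (1 - 2*s)/(s - 2)
Step 2. collapse the loop ((A1*A2) forward, A3 return), giving (-2*s^2 + 3*s - 1)/(3*s^2 - 10*s + 5)
Step 3. close the feedback loop around [(A1*A2)/(1+(A1*A2)*A3)], A4, giving (-4*s^3 - 2*s^2 + 10*s - 4)/(8*s^3 - 15*s^2 - 23*s + 18)
Step 4. series reduction of A5, A6, giving (-1)/(3*s^2 + 7*s - 6)
Step 5. reduce the feedback loop with forward [[(A1*A2)/(1+(A1*A2)*A3)]/(1+[(A1*A2)/(1+(A1*A2)*A3)]*A4)] and return (A5*A6), giving (-12*s^5 - 34*s^4 + 40*s^3 + 70*s^2 - 88*s + 24)/(24*s^5 + 11*s^4 - 218*s^3 - 15*s^2 + 254*s - 104)
The result of step 5 is T(s) in lowest terms. Its denominator has leading coefficient 24; dividing the denominator through by 24 makes it monic.

Therefore the answer is s^5 + 11*s^4/24 - 109*s^3/12 - 5*s^2/8 + 127*s/12 - 13/3.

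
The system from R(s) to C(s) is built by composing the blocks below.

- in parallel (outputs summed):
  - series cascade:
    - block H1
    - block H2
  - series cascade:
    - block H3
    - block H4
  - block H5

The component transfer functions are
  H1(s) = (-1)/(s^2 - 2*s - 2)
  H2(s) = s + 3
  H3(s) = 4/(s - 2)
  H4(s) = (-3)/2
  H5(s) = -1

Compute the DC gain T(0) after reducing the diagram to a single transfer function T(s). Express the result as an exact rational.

1. reduce the series chain H1, H2, giving (-s - 3)/(s^2 - 2*s - 2)
2. combine H3, H4 in series, giving (-6)/(s - 2)
3. parallel reduction of (H1*H2), (H3*H4), H5, giving (-s^3 - 3*s^2 + 9*s + 14)/(s^3 - 4*s^2 + 2*s + 4)
The step-3 result is T(s). Setting s = 0: T(0) = 14/4 = 7/2.

Hence the answer: 7/2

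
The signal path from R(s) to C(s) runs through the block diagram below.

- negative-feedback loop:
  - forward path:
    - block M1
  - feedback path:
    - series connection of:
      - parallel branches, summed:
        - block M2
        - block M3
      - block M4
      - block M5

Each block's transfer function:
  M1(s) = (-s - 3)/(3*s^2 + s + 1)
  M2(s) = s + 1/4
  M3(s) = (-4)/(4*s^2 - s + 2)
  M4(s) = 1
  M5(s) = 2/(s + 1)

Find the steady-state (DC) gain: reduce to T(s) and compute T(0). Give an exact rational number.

[1] add M2, M3 (parallel) -> (16*s^3 + 7*s - 14)/(16*s^2 - 4*s + 8)
[2] cascade (M2+M3), M4, M5 -> (16*s^3 + 7*s - 14)/(8*s^3 + 6*s^2 + 2*s + 4)
[3] feedback reduction of M1, ((M2+M3)*M4*M5) -> (-8*s^4 - 30*s^3 - 20*s^2 - 10*s - 12)/(24*s^5 + 10*s^4 - 28*s^3 + 13*s^2 - s + 46)
The step-3 result is T(s). Setting s = 0: T(0) = -12/46 = -6/23.

Therefore the answer is -6/23.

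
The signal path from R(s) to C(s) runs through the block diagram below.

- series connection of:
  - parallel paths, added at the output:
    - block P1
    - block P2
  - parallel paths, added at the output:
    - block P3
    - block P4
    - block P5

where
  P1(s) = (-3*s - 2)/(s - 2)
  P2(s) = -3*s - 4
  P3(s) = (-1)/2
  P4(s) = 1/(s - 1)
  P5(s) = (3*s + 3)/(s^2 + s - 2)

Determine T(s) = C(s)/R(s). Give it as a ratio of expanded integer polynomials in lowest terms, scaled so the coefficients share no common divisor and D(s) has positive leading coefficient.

Step 1. parallel reduction of P1, P2 gives (-3*s^2 - s + 6)/(s - 2)
Step 2. sum the parallel branches P3, P4, P5 gives (-s^2 + 7*s + 12)/(2*s^2 + 2*s - 4)
Step 3. series reduction of (P1+P2), (P3+P4+P5), which is the overall transfer function T(s) = C(s)/R(s) in lowest terms

Therefore the answer is (3*s^4 - 20*s^3 - 49*s^2 + 30*s + 72)/(2*s^3 - 2*s^2 - 8*s + 8).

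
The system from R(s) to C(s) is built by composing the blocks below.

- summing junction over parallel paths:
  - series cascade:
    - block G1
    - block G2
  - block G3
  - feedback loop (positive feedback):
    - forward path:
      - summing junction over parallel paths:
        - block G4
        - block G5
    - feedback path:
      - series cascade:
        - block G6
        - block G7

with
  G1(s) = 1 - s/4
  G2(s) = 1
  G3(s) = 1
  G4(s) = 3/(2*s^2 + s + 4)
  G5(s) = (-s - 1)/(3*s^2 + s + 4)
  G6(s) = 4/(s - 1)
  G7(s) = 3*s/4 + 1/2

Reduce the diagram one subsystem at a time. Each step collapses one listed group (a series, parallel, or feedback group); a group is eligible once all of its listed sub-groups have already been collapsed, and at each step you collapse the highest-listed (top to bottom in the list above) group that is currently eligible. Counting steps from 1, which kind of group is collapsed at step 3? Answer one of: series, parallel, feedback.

Reducing step by step:

[1] multiply G1, G2 (series)
[2] parallel reduction of G4, G5
[3] multiply G6, G7 (series)
[4] reduce the feedback loop with forward (G4+G5) and return (G6*G7)
[5] sum the parallel branches (G1*G2), G3, [(G4+G5)/(1-(G4+G5)*(G6*G7))]
Step 3: series.

Answer: series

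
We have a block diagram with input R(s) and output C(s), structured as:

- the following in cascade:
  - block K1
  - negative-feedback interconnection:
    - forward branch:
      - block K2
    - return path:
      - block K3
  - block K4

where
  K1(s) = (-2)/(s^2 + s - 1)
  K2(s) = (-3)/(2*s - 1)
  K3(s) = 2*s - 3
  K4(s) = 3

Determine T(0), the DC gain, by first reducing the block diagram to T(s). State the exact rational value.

Step 1. close the feedback loop around K2, K3 = 3/(4*s - 8)
Step 2. series reduction of K1, [K2/(1+K2*K3)], K4 = (-9)/(2*s^3 - 2*s^2 - 6*s + 4)
The step-2 result is T(s). Setting s = 0: T(0) = -9/4.

Therefore the answer is -9/4.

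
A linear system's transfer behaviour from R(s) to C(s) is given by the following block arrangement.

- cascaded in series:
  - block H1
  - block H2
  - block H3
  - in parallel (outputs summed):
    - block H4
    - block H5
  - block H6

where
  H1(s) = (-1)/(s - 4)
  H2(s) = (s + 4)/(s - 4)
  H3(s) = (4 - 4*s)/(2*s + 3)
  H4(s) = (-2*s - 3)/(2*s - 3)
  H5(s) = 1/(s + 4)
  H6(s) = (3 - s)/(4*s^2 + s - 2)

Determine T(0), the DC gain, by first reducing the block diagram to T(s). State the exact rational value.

Answer: 5/8

Working:
Step 1 - parallel reduction of H4, H5 = (-2*s^2 - 9*s - 15)/(2*s^2 + 5*s - 12)
Step 2 - cascade H1, H2, H3, (H4+H5), H6 = (8*s^4 + 4*s^3 - 60*s^2 - 132*s + 180)/(16*s^6 - 124*s^5 + 180*s^4 + 407*s^3 - 614*s^2 - 288*s + 288)
DC gain: substitute s = 0 into T(s) from step 2: T(0) = 180/288 = 5/8.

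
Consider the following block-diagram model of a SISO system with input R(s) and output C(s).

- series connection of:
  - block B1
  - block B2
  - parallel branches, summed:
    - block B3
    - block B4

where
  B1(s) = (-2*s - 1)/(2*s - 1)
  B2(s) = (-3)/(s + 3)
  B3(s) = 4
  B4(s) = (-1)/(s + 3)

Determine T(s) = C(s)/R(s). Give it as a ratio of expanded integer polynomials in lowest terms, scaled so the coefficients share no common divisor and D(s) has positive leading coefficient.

Step 1. add B3, B4 (parallel) gives (4*s + 11)/(s + 3)
Step 2. combine B1, B2, (B3+B4) in series: this yields T(s), and no further normalization is needed

Hence the answer: (24*s^2 + 78*s + 33)/(2*s^3 + 11*s^2 + 12*s - 9)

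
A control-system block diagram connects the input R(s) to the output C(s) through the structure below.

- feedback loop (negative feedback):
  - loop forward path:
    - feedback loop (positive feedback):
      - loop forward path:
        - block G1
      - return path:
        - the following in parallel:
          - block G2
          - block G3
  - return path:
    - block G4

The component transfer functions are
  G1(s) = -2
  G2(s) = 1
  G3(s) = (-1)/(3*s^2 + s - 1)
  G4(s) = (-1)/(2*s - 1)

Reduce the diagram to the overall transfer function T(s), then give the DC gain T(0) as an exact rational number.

Step 1. parallel reduction of G2, G3: (3*s^2 + s - 2)/(3*s^2 + s - 1)
Step 2. feedback reduction of G1, (G2+G3): (-6*s^2 - 2*s + 2)/(9*s^2 + 3*s - 5)
Step 3. apply the feedback formula to [G1/(1-G1*(G2+G3))], G4: (-12*s^3 + 2*s^2 + 6*s - 2)/(18*s^3 + 3*s^2 - 11*s + 3)
The step-3 result is T(s). Setting s = 0: T(0) = -2/3.

Therefore the answer is -2/3.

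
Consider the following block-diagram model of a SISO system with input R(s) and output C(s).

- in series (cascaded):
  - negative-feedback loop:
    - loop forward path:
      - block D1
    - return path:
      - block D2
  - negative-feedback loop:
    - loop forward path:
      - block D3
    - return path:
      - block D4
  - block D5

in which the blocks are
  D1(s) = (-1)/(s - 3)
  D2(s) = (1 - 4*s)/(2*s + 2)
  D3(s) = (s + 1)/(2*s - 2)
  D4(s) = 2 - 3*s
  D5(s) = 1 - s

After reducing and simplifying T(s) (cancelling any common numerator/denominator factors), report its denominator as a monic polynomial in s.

The answer is s^4 - s^3/3 - 7*s^2/2 + 7*s/6.

Reasoning:
(1) collapse the loop (D1 forward, D2 return) = (-2*s - 2)/(2*s^2 - 7)
(2) apply the feedback formula to D3, D4 = (-s - 1)/(3*s^2 - s)
(3) combine [D1/(1+D1*D2)], [D3/(1+D3*D4)], D5 in series = (-2*s^3 - 2*s^2 + 2*s + 2)/(6*s^4 - 2*s^3 - 21*s^2 + 7*s)
The result of step 3 is T(s) in lowest terms. Its denominator has leading coefficient 6; dividing the denominator through by 6 makes it monic.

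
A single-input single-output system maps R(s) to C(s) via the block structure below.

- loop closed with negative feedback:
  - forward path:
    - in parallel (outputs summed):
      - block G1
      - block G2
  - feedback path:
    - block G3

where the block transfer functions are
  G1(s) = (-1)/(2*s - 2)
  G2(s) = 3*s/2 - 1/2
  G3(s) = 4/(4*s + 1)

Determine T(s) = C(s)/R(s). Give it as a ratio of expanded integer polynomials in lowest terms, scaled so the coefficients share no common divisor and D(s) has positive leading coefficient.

Reducing step by step:

Step 1: parallel reduction of G1, G2 -> (3*s^2 - 4*s)/(2*s - 2)
Step 2: reduce the feedback loop with forward (G1+G2) and return G3 - this is the overall T(s), already in the required normalized form

Answer: (12*s^3 - 13*s^2 - 4*s)/(20*s^2 - 22*s - 2)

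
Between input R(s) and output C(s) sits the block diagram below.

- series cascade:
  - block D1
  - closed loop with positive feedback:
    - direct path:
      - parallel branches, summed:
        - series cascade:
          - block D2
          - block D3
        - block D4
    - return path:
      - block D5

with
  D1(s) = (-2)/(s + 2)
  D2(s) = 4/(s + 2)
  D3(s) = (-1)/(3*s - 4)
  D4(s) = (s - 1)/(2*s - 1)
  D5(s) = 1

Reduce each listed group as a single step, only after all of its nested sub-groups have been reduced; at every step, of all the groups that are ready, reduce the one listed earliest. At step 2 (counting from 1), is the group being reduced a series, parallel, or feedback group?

1. combine D2, D3 in series
2. parallel reduction of (D2*D3), D4
3. reduce the feedback loop with forward ((D2*D3)+D4) and return D5
4. combine D1, [((D2*D3)+D4)/(1-((D2*D3)+D4)*D5)] in series
Step 2: parallel.

Answer: parallel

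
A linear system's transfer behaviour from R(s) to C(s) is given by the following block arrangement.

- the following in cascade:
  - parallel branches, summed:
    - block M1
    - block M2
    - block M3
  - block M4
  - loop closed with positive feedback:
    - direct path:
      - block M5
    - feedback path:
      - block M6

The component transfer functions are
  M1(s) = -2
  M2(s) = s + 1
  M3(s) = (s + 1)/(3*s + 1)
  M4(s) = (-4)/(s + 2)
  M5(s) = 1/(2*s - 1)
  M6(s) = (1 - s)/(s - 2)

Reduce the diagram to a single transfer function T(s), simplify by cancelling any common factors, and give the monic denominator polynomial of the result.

Reducing step by step:

Step 1. sum the parallel branches M1, M2, M3 -> (3*s^2 - s)/(3*s + 1)
Step 2. apply the feedback formula to M5, M6 -> (s - 2)/(2*s^2 - 4*s + 1)
Step 3. combine (M1+M2+M3), M4, [M5/(1-M5*M6)] in series -> (-12*s^3 + 28*s^2 - 8*s)/(6*s^4 + 2*s^3 - 21*s^2 - s + 2)
No further cancellation is possible in the step-3 result, so that is T(s). Its denominator becomes monic after dividing by the leading coefficient 6.

Answer: s^4 + s^3/3 - 7*s^2/2 - s/6 + 1/3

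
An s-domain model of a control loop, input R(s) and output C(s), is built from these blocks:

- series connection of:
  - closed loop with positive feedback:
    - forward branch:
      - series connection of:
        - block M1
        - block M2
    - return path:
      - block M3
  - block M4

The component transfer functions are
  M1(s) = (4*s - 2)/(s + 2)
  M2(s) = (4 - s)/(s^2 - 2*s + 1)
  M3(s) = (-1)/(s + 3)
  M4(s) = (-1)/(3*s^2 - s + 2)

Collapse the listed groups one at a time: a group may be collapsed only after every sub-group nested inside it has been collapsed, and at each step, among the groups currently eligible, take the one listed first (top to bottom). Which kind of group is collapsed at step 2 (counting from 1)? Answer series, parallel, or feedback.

1. series reduction of M1, M2
2. feedback reduction of (M1*M2), M3
3. combine [(M1*M2)/(1-(M1*M2)*M3)], M4 in series
Step 2: feedback.

Hence the answer: feedback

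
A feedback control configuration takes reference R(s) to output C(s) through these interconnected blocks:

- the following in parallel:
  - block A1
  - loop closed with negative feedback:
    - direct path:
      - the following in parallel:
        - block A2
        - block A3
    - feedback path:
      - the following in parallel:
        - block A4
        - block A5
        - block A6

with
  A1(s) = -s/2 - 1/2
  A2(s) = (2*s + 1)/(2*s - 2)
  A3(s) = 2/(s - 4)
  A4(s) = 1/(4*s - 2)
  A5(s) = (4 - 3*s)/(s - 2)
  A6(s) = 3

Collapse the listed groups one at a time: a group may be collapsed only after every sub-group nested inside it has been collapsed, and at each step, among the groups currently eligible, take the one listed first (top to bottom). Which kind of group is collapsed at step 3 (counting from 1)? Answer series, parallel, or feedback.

Answer: feedback

Working:
1. combine A2, A3 in parallel
2. combine A4, A5, A6 in parallel
3. reduce the feedback loop with forward (A2+A3) and return (A4+A5+A6)
4. reduce the parallel group A1, [(A2+A3)/(1+(A2+A3)*(A4+A5+A6))]
The group at step 3 is a feedback group.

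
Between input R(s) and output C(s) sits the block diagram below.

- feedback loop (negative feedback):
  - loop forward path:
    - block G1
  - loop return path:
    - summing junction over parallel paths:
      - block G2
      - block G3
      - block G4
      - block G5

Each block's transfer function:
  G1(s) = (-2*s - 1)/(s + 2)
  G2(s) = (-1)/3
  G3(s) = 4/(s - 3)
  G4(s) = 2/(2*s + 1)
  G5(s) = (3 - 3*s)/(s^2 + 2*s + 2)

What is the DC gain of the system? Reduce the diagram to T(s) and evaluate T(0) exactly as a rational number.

The answer is -6.

Reasoning:
Step 1. sum the parallel branches G2, G3, G4, G5: (-2*s^4 + 13*s^3 + 126*s^2 + 46*s - 33)/(6*s^4 - 3*s^3 - 27*s^2 - 48*s - 18)
Step 2. reduce the feedback loop with forward G1 and return (G2+G3+G4+G5): (-6*s^4 + 3*s^3 + 27*s^2 + 48*s + 18)/(5*s^4 - 10*s^3 - 144*s^2 - 88*s - 3)
Evaluating the step-2 result (the overall T(s)) at s = 0 gives T(0) = 18/(-3) = -6.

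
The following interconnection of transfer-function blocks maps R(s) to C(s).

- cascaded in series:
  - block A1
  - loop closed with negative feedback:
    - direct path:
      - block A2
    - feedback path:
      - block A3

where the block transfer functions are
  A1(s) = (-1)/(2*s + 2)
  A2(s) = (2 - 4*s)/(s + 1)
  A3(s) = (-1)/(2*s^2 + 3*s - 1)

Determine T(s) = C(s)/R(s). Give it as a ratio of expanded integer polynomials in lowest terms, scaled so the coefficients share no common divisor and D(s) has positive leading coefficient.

Step 1: close the feedback loop around A2, A3; result (-8*s^3 - 8*s^2 + 10*s - 2)/(2*s^3 + 5*s^2 + 6*s - 3)
Step 2: combine A1, [A2/(1+A2*A3)] in series; the result is T(s) itself (integer coefficients, no common factor, positive leading denominator coefficient)

Therefore the answer is (4*s^3 + 4*s^2 - 5*s + 1)/(2*s^4 + 7*s^3 + 11*s^2 + 3*s - 3).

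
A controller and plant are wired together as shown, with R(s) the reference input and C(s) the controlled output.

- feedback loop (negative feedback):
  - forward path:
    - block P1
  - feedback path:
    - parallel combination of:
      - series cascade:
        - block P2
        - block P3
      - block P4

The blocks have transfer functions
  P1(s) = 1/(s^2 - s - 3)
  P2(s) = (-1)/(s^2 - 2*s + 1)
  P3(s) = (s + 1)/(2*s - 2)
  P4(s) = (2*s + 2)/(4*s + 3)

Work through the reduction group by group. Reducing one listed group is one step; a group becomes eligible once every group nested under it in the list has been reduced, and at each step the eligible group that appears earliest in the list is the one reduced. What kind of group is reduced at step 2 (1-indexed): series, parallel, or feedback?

Answer: parallel

Working:
[1] multiply P2, P3 (series)
[2] sum the parallel branches (P2*P3), P4
[3] apply the feedback formula to P1, ((P2*P3)+P4)
Step 2: parallel.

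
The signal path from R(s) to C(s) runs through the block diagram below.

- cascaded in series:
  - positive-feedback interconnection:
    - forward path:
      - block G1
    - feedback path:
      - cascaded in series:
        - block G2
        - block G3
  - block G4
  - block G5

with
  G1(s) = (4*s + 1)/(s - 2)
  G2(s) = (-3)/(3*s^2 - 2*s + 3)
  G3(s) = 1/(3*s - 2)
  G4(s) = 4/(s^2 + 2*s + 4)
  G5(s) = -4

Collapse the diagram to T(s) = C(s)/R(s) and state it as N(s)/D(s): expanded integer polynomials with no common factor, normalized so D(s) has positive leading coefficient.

Step 1: reduce the series chain G2, G3 -> (-3)/(9*s^3 - 12*s^2 + 13*s - 6)
Step 2: apply the feedback formula to G1, (G2*G3) -> (36*s^4 - 39*s^3 + 40*s^2 - 11*s - 6)/(9*s^4 - 30*s^3 + 37*s^2 - 20*s + 15)
Step 3: reduce the series chain [G1/(1-G1*(G2*G3))], G4, G5 - this is the overall T(s), already in the required normalized form

Hence the answer: (-576*s^4 + 624*s^3 - 640*s^2 + 176*s + 96)/(9*s^6 - 12*s^5 + 13*s^4 - 66*s^3 + 123*s^2 - 50*s + 60)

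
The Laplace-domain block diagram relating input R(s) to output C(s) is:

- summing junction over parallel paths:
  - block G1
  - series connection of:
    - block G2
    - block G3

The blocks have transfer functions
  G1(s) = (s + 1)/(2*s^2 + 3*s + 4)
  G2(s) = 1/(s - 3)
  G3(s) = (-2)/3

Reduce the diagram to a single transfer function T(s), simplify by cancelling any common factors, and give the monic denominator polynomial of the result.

Reducing step by step:

1. reduce the series chain G2, G3, giving (-2)/(3*s - 9)
2. combine G1, (G2*G3) in parallel, giving (-s^2 - 12*s - 17)/(6*s^3 - 9*s^2 - 15*s - 36)
The result of step 2 is T(s) in lowest terms. Its denominator has leading coefficient 6; dividing the denominator through by 6 makes it monic.

Answer: s^3 - 3*s^2/2 - 5*s/2 - 6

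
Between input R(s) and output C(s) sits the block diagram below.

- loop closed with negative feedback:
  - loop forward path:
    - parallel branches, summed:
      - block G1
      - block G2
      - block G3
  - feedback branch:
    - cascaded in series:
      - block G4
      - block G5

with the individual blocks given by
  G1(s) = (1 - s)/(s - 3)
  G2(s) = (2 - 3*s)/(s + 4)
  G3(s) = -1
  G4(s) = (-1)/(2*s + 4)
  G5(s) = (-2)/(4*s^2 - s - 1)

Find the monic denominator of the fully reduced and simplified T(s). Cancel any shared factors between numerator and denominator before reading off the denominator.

Answer: s^5 + 11*s^4/4 - 11*s^3 - 47*s^2/2 + 41*s/4 + 17/2

Working:
[1] combine G1, G2, G3 in parallel -> (-5*s^2 + 7*s + 10)/(s^2 + s - 12)
[2] series reduction of G4, G5 -> 1/(4*s^3 + 7*s^2 - 3*s - 2)
[3] apply the feedback formula to (G1+G2+G3), (G4*G5) -> (-20*s^5 - 7*s^4 + 104*s^3 + 59*s^2 - 44*s - 20)/(4*s^5 + 11*s^4 - 44*s^3 - 94*s^2 + 41*s + 34)
Step 3 gives the fully reduced T(s), with no common factor left to cancel. The denominator's leading coefficient is 4, so divide each of its coefficients by 4 to get the monic form.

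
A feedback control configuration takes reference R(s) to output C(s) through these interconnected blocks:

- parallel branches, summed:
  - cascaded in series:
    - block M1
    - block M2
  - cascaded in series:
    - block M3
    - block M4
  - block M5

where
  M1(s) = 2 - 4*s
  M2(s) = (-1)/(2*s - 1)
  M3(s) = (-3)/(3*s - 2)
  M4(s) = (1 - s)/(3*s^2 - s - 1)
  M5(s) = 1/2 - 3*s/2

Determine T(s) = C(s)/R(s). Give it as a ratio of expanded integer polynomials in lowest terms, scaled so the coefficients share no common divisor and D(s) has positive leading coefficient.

Step 1. cascade M1, M2 = 2
Step 2. reduce the series chain M3, M4 = (3*s - 3)/(9*s^3 - 9*s^2 - s + 2)
Step 3. parallel reduction of (M1*M2), (M3*M4), M5, which is the overall transfer function T(s) = C(s)/R(s) in lowest terms

Answer: (-27*s^4 + 72*s^3 - 42*s^2 - 5*s + 4)/(18*s^3 - 18*s^2 - 2*s + 4)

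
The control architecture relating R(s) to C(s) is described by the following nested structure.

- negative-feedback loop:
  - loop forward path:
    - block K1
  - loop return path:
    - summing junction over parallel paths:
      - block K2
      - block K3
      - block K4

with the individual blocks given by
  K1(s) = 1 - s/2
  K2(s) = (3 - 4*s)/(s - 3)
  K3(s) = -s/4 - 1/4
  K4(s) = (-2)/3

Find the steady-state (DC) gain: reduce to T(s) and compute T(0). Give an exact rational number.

1. sum the parallel branches K2, K3, K4 gives (-3*s^2 - 50*s + 69)/(12*s - 36)
2. close the feedback loop around K1, (K2+K3+K4) gives (-12*s^2 + 60*s - 72)/(3*s^3 + 44*s^2 - 145*s + 66)
DC gain: substitute s = 0 into T(s) from step 2: T(0) = -72/66 = -12/11.

Hence the answer: -12/11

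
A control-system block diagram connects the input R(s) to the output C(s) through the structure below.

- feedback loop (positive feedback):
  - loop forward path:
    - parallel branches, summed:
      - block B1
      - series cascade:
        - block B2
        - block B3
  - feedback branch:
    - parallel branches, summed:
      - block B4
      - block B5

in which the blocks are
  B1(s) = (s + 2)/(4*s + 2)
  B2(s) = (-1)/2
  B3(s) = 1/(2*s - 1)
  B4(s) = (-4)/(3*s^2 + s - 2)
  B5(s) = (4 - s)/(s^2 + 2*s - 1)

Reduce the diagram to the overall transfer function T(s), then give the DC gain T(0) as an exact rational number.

[1] cascade B2, B3 gives (-1)/(4*s - 2)
[2] add B1, (B2*B3) (parallel) gives (2*s^2 + s - 3)/(8*s^2 - 2)
[3] reduce the parallel group B4, B5 gives (-3*s^3 + 7*s^2 - 2*s - 4)/(3*s^4 + 7*s^3 - 3*s^2 - 5*s + 2)
[4] reduce the feedback loop with forward (B1+(B2*B3)) and return (B4+B5) gives (6*s^6 + 17*s^5 - 8*s^4 - 34*s^3 + 8*s^2 + 17*s - 6)/(24*s^6 + 62*s^5 - 41*s^4 - 66*s^3 + 53*s^2 + 8*s - 16)
Step 4 gives the overall T(s). Then T(0) = -6/(-16) = 3/8.

Therefore the answer is 3/8.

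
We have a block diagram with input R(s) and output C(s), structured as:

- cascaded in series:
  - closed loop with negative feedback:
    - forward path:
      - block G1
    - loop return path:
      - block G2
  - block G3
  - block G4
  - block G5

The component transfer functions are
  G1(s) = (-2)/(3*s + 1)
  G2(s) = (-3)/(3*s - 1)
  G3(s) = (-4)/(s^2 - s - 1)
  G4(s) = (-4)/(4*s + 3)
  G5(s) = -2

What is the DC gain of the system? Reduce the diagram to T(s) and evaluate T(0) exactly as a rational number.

Reducing step by step:

Step 1 - feedback reduction of G1, G2 -> (2 - 6*s)/(9*s^2 + 5)
Step 2 - reduce the series chain [G1/(1+G1*G2)], G3, G4, G5 -> (192*s - 64)/(36*s^5 - 9*s^4 - 43*s^3 - 32*s^2 - 35*s - 15)
Evaluating the step-2 result (the overall T(s)) at s = 0 gives T(0) = -64/(-15) = 64/15.

Answer: 64/15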